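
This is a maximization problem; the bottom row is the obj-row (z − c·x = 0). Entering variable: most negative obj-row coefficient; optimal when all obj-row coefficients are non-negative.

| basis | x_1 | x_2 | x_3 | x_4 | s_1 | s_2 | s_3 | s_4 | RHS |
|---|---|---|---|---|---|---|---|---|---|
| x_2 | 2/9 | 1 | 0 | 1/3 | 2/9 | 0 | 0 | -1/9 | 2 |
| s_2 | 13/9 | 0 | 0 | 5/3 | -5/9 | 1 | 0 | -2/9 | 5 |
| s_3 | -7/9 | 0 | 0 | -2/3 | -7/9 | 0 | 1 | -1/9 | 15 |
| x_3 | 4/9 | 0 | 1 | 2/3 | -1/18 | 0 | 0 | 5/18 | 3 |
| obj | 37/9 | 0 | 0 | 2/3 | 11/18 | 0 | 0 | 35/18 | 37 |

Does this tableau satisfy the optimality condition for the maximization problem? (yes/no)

yes

Every obj-row coefficient is ≥ 0, so the tableau is optimal.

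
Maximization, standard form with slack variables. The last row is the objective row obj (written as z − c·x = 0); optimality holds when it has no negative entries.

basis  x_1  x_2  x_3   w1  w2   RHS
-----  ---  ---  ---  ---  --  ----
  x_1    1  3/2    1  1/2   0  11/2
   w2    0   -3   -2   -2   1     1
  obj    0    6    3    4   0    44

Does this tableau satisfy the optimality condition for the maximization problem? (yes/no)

yes

Every obj-row coefficient is ≥ 0, so the tableau is optimal.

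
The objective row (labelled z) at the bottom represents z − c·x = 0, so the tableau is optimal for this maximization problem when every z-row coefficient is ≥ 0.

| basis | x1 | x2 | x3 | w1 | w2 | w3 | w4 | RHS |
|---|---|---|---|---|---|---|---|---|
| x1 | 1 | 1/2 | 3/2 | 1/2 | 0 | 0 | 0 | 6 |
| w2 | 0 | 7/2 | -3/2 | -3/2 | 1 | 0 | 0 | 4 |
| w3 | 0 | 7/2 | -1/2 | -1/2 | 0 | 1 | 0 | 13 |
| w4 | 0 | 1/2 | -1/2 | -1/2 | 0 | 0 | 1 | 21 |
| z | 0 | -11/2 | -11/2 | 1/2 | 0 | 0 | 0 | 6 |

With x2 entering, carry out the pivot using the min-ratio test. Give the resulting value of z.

Ratio test on column x2 — row 1: 6/(1/2) = 12; row 2: 4/(7/2) = 8/7; row 3: 13/(7/2) = 26/7; row 4: 21/(1/2) = 42. Minimum is 8/7 at row 2 (w2 leaves); pivot element 7/2.
Pivot on row 2; the z-row RHS becomes 6 − (-11/2)·(8/7) = 86/7.

86/7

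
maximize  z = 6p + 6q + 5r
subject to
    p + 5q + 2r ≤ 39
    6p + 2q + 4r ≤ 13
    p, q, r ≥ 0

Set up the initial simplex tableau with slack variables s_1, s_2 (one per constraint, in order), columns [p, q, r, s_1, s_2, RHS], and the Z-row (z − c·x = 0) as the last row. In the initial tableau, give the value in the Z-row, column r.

The Z-row carries the negated objective coefficients: the r entry is -5.

-5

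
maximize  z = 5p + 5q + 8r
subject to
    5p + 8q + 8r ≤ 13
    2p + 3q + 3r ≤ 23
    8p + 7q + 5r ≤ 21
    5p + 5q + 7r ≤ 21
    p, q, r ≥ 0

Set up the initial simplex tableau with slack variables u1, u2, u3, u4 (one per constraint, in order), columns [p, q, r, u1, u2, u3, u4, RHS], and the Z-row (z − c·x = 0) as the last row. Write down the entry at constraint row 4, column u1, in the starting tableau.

Slack u1 belongs to constraint 1; its column is the unit vector e_1, so the entry in row 4 is 0.

0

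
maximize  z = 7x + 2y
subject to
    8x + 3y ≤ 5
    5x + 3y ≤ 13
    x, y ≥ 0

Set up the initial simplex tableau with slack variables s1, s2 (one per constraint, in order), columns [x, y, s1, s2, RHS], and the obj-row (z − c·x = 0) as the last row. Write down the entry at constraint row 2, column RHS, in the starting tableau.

The RHS of constraint 2 is b_2 = 13.

13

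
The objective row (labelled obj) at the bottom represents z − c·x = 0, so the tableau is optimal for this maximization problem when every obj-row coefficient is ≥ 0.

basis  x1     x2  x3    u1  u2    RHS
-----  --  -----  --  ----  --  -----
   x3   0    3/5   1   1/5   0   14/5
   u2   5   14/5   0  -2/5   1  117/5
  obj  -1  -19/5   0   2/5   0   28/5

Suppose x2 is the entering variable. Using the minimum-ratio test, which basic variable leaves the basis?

Column x2 entries and ratios — x3: (14/5)/(3/5) = 14/3; u2: (117/5)/(14/5) = 117/14.
Smallest ratio is 14/3 in the row of x3, so x3 leaves.

x3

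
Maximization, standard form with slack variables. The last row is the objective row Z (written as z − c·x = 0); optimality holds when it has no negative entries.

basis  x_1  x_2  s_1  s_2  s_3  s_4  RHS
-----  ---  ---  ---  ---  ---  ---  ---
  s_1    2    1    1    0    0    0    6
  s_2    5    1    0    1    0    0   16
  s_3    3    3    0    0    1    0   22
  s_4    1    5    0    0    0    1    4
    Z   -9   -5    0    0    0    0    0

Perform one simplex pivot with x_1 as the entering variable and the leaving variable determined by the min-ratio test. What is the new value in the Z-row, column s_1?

9/2

Ratio test on column x_1 — row 1: 6/2 = 3; row 2: 16/5 = 16/5; row 3: 22/3 = 22/3; row 4: 4/1 = 4. Minimum is 3 at row 1 (s_1 leaves); pivot element 2.
Divide row 1 by 2; eliminate column x_1 from the other rows.
Z-row update in column s_1: 0 − (-9)·(1/2) = 9/2.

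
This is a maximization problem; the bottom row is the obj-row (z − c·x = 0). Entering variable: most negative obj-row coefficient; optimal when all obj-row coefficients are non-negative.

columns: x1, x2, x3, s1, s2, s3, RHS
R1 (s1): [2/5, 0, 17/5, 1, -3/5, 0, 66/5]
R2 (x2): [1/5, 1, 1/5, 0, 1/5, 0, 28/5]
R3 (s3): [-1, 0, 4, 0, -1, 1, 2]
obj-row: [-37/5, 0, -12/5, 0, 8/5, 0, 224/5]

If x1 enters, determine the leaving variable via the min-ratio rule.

Column x1 entries and ratios — s1: (66/5)/(2/5) = 33; x2: (28/5)/(1/5) = 28; s3: -1 ≤ 0, skip.
Smallest ratio is 28 in the row of x2, so x2 leaves.

x2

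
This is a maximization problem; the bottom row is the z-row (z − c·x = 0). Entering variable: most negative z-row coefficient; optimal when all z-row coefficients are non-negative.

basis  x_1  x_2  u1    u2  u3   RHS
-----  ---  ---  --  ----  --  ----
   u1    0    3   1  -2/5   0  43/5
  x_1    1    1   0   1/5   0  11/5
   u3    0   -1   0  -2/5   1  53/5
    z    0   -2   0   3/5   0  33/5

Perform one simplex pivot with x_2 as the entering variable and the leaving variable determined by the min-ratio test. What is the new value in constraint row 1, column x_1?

Ratio test on column x_2 — row 1: (43/5)/3 = 43/15; row 2: (11/5)/1 = 11/5; row 3: entry -1 ≤ 0. Minimum is 11/5 at row 2 (x_1 leaves); pivot element 1.
Divide row 2 by 1; eliminate column x_2 from the other rows.
Row 1 update in column x_1: 0 − 3·1 = -3.

-3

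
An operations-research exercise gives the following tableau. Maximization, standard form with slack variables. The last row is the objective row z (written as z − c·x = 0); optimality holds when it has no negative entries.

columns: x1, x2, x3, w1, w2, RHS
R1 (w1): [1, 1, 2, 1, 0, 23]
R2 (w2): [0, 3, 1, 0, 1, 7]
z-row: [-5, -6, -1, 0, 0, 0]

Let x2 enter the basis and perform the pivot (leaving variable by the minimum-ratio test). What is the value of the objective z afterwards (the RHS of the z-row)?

Ratio test on column x2 — row 1: 23/1 = 23; row 2: 7/3 = 7/3. Minimum is 7/3 at row 2 (w2 leaves); pivot element 3.
Pivot on row 2; the z-row RHS becomes 0 − (-6)·(7/3) = 14.

14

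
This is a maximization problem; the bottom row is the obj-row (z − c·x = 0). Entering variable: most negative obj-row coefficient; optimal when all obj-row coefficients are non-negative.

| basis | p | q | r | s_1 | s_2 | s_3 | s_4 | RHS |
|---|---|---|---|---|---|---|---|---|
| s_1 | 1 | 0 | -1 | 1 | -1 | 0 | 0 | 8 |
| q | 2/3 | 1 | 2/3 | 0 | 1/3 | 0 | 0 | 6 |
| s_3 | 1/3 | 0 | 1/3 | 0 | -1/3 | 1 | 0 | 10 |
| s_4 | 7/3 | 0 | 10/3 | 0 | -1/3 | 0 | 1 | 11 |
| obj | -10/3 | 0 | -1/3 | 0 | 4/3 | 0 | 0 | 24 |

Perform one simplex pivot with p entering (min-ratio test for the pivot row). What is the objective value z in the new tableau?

278/7

Ratio test on column p — row 1: 8/1 = 8; row 2: 6/(2/3) = 9; row 3: 10/(1/3) = 30; row 4: 11/(7/3) = 33/7. Minimum is 33/7 at row 4 (s_4 leaves); pivot element 7/3.
Pivot on row 4; the obj-row RHS becomes 24 − (-10/3)·(33/7) = 278/7.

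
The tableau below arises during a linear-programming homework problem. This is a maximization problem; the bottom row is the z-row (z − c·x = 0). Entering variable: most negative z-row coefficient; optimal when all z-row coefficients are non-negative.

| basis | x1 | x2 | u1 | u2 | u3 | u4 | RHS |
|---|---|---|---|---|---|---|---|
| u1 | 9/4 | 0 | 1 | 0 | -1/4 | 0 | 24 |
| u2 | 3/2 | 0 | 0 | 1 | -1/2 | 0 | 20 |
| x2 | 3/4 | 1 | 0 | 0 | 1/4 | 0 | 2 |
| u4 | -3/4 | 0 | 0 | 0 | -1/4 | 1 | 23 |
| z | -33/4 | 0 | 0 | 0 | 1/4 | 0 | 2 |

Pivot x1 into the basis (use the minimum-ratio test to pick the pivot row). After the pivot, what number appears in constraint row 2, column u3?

Ratio test on column x1 — row 1: 24/(9/4) = 32/3; row 2: 20/(3/2) = 40/3; row 3: 2/(3/4) = 8/3; row 4: entry -3/4 ≤ 0. Minimum is 8/3 at row 3 (x2 leaves); pivot element 3/4.
Divide row 3 by 3/4; eliminate column x1 from the other rows.
Row 2 update in column u3: -1/2 − (3/2)·(1/3) = -1.

-1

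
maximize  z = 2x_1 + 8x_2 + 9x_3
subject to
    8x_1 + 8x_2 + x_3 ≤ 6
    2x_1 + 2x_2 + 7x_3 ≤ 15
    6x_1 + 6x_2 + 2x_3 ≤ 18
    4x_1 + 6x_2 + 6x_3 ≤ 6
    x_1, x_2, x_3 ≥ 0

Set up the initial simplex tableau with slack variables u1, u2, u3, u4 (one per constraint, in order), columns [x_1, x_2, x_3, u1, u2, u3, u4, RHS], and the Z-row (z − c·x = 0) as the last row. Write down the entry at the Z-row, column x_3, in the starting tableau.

-9

The Z-row carries the negated objective coefficients: the x_3 entry is -9.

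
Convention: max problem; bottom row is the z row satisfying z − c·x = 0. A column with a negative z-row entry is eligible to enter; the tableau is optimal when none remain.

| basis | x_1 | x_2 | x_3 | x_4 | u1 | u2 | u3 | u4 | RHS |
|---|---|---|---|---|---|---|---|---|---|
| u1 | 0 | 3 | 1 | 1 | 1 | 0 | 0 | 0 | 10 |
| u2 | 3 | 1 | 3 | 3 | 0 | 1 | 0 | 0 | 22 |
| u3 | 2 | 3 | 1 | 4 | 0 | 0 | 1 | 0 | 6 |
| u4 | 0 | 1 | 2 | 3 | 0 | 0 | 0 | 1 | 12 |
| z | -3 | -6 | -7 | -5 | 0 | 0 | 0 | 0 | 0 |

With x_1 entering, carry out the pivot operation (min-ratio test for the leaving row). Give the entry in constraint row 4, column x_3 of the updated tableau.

Ratio test on column x_1 — row 1: entry 0 ≤ 0; row 2: 22/3 = 22/3; row 3: 6/2 = 3; row 4: entry 0 ≤ 0. Minimum is 3 at row 3 (u3 leaves); pivot element 2.
Divide row 3 by 2; eliminate column x_1 from the other rows.
Row 4 update in column x_3: 2 − 0·(1/2) = 2.

2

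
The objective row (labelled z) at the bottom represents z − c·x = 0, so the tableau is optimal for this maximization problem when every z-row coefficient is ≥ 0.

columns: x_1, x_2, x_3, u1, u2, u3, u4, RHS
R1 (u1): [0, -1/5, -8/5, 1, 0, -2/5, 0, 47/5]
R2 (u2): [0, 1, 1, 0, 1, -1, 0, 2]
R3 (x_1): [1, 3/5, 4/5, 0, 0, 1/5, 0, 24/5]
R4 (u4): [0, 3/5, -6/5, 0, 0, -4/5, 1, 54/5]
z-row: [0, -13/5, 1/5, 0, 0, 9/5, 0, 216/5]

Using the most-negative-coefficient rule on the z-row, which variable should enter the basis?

x_2

Negative z-row entries: x_2: -13/5.
The most negative is -13/5 in column x_2, so x_2 enters.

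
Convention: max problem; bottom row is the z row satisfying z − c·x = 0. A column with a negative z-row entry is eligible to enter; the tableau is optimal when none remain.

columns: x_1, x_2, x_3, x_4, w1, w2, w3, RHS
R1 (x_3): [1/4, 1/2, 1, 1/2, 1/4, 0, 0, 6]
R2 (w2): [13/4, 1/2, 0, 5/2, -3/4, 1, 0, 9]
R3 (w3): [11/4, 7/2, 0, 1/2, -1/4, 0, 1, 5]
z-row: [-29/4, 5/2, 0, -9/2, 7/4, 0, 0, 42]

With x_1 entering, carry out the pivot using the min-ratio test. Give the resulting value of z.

607/11

Ratio test on column x_1 — row 1: 6/(1/4) = 24; row 2: 9/(13/4) = 36/13; row 3: 5/(11/4) = 20/11. Minimum is 20/11 at row 3 (w3 leaves); pivot element 11/4.
Pivot on row 3; the z-row RHS becomes 42 − (-29/4)·(20/11) = 607/11.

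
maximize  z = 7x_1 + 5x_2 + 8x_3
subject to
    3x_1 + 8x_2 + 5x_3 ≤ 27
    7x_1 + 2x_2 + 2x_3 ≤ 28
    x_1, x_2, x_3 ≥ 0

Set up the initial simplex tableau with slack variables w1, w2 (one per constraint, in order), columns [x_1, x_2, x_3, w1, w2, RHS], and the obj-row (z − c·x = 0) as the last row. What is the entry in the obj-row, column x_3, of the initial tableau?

The obj-row carries the negated objective coefficients: the x_3 entry is -8.

-8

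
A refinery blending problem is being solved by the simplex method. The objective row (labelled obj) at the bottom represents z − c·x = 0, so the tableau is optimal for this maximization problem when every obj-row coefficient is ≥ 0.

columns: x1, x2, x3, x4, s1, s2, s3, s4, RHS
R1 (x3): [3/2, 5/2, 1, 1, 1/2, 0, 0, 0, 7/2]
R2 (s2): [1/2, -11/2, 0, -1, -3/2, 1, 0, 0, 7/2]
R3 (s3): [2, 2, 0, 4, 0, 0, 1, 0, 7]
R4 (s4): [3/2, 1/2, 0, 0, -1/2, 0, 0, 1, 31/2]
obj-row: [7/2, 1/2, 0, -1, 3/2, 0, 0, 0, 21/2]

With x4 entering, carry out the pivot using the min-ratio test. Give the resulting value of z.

49/4

Ratio test on column x4 — row 1: (7/2)/1 = 7/2; row 2: entry -1 ≤ 0; row 3: 7/4 = 7/4; row 4: entry 0 ≤ 0. Minimum is 7/4 at row 3 (s3 leaves); pivot element 4.
Pivot on row 3; the obj-row RHS becomes 21/2 − (-1)·(7/4) = 49/4.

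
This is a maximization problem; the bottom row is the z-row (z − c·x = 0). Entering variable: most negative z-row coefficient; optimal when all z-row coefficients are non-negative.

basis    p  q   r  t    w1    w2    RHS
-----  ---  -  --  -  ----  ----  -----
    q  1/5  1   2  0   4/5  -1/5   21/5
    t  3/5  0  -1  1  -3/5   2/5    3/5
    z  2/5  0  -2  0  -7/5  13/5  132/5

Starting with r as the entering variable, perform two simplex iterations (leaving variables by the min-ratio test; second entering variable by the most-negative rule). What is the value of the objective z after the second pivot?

Ratio test on column r — row 1: (21/5)/2 = 21/10; row 2: entry -1 ≤ 0. Minimum is 21/10 at row 1 (q leaves); pivot element 2.
Pivot on row 1; the z-row RHS becomes 132/5 − (-2)·(21/10) = 153/5.
Next entering variable (most negative z-row entry -3/5): w1.
Ratio test on column w1 — row 1: (21/10)/(2/5) = 21/4; row 2: entry -1/5 ≤ 0. Minimum is 21/4 at row 1 (r leaves); pivot element 2/5.
After the second pivot the z-row RHS is 153/5 − (-3/5)·(21/4) = 135/4.

135/4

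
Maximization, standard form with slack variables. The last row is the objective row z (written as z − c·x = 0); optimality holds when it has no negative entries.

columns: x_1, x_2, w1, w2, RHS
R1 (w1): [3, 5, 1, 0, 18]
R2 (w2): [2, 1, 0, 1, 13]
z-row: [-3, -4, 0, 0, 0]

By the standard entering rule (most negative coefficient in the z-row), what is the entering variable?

Negative z-row entries: x_1: -3, x_2: -4.
The most negative is -4 in column x_2, so x_2 enters.

x_2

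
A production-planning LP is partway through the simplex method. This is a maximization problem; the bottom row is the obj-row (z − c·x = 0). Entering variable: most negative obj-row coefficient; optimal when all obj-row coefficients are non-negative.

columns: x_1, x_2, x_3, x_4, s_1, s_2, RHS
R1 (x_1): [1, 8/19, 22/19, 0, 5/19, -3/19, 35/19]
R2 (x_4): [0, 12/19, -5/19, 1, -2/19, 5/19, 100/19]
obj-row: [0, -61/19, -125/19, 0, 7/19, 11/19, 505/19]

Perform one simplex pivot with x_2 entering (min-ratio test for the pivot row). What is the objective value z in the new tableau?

325/8

Ratio test on column x_2 — row 1: (35/19)/(8/19) = 35/8; row 2: (100/19)/(12/19) = 25/3. Minimum is 35/8 at row 1 (x_1 leaves); pivot element 8/19.
Pivot on row 1; the obj-row RHS becomes 505/19 − (-61/19)·(35/8) = 325/8.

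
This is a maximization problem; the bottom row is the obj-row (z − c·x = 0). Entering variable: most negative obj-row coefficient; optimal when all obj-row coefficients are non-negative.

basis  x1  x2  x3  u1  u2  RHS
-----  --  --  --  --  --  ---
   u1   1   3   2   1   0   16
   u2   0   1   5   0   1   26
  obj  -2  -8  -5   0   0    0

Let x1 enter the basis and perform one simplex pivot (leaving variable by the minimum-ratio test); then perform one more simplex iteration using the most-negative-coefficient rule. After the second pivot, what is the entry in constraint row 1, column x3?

Ratio test on column x1 — row 1: 16/1 = 16; row 2: entry 0 ≤ 0. Minimum is 16 at row 1 (u1 leaves); pivot element 1.
Divide row 1 by 1; eliminate column x1 from the other rows.
Second iteration: most negative obj-row entry is -2 in column x2, so x2 enters.
Ratio test on column x2 — row 1: 16/3 = 16/3; row 2: 26/1 = 26. Minimum is 16/3 at row 1 (x1 leaves); pivot element 3.
Divide row 1 by 3; eliminate column x2 from the other rows.
After both pivots, the entry at constraint row 1, column x3 is 2/3.

2/3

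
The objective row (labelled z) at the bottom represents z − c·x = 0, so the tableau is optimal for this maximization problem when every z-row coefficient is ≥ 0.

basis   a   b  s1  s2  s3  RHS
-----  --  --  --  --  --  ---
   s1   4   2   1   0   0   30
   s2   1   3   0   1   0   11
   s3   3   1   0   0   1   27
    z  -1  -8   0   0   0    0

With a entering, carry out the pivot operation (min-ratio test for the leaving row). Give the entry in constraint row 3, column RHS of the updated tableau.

9/2

Ratio test on column a — row 1: 30/4 = 15/2; row 2: 11/1 = 11; row 3: 27/3 = 9. Minimum is 15/2 at row 1 (s1 leaves); pivot element 4.
Divide row 1 by 4; eliminate column a from the other rows.
Row 3 update in column RHS: 27 − 3·(15/2) = 9/2.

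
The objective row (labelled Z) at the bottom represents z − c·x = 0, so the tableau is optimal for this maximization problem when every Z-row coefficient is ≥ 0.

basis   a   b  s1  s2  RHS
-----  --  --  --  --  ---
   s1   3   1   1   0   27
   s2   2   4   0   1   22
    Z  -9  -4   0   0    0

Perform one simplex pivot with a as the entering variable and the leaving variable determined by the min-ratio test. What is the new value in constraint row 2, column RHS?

4

Ratio test on column a — row 1: 27/3 = 9; row 2: 22/2 = 11. Minimum is 9 at row 1 (s1 leaves); pivot element 3.
Divide row 1 by 3; eliminate column a from the other rows.
Row 2 update in column RHS: 22 − 2·9 = 4.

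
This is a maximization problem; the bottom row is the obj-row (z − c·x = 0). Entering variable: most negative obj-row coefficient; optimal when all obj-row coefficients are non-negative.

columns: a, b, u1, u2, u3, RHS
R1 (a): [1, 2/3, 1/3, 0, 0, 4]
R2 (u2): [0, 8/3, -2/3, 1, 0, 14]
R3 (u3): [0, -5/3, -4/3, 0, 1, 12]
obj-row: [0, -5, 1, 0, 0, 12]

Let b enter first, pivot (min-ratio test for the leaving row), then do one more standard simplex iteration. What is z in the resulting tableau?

77/2

Ratio test on column b — row 1: 4/(2/3) = 6; row 2: 14/(8/3) = 21/4; row 3: entry -5/3 ≤ 0. Minimum is 21/4 at row 2 (u2 leaves); pivot element 8/3.
Pivot on row 2; the obj-row RHS becomes 12 − (-5)·(21/4) = 153/4.
Next entering variable (most negative obj-row entry -1/4): u1.
Ratio test on column u1 — row 1: (1/2)/(1/2) = 1; row 2: entry -1/4 ≤ 0; row 3: entry -7/4 ≤ 0. Minimum is 1 at row 1 (a leaves); pivot element 1/2.
After the second pivot the obj-row RHS is 153/4 − (-1/4)·1 = 77/2.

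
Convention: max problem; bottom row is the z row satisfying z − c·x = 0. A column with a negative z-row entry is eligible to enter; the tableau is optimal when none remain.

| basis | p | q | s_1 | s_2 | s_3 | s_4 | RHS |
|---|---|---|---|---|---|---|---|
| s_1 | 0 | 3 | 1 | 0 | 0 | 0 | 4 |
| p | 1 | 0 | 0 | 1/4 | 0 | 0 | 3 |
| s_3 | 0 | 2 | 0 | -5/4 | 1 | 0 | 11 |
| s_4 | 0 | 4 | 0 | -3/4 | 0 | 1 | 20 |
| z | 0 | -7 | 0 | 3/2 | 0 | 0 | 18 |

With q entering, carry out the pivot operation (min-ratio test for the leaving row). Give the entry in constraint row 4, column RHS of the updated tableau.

44/3

Ratio test on column q — row 1: 4/3 = 4/3; row 2: entry 0 ≤ 0; row 3: 11/2 = 11/2; row 4: 20/4 = 5. Minimum is 4/3 at row 1 (s_1 leaves); pivot element 3.
Divide row 1 by 3; eliminate column q from the other rows.
Row 4 update in column RHS: 20 − 4·(4/3) = 44/3.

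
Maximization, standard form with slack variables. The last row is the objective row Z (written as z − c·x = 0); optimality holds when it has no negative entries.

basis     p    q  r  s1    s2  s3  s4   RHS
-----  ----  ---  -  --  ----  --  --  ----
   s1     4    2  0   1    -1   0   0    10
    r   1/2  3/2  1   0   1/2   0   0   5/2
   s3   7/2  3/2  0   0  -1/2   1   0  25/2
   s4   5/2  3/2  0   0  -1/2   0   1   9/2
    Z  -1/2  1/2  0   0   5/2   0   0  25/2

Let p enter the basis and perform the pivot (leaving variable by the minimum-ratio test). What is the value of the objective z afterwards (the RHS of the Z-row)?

67/5

Ratio test on column p — row 1: 10/4 = 5/2; row 2: (5/2)/(1/2) = 5; row 3: (25/2)/(7/2) = 25/7; row 4: (9/2)/(5/2) = 9/5. Minimum is 9/5 at row 4 (s4 leaves); pivot element 5/2.
Pivot on row 4; the Z-row RHS becomes 25/2 − (-1/2)·(9/5) = 67/5.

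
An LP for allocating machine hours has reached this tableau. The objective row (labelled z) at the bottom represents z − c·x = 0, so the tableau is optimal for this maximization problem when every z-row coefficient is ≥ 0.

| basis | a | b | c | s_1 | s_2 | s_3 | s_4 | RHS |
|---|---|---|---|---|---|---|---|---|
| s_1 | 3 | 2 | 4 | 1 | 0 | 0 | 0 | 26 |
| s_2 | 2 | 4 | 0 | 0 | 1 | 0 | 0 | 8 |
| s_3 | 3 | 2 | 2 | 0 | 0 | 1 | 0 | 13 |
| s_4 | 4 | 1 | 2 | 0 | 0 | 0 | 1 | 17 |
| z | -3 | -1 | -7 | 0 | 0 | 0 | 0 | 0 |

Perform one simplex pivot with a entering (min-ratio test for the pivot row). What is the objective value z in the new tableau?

12

Ratio test on column a — row 1: 26/3 = 26/3; row 2: 8/2 = 4; row 3: 13/3 = 13/3; row 4: 17/4 = 17/4. Minimum is 4 at row 2 (s_2 leaves); pivot element 2.
Pivot on row 2; the z-row RHS becomes 0 − (-3)·4 = 12.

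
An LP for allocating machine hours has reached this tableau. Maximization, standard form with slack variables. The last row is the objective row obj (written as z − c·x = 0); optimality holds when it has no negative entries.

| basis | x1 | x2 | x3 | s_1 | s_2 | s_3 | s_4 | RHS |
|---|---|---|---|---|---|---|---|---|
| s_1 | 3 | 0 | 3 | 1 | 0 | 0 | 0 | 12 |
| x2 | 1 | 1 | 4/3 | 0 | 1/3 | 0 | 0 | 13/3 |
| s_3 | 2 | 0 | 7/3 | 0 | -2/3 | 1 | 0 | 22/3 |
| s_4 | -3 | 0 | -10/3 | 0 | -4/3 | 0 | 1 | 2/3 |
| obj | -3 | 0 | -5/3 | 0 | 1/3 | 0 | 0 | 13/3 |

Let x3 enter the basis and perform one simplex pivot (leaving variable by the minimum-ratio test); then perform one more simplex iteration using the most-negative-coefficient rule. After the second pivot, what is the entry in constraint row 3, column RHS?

11/3

Ratio test on column x3 — row 1: 12/3 = 4; row 2: (13/3)/(4/3) = 13/4; row 3: (22/3)/(7/3) = 22/7; row 4: entry -10/3 ≤ 0. Minimum is 22/7 at row 3 (s_3 leaves); pivot element 7/3.
Divide row 3 by 7/3; eliminate column x3 from the other rows.
Second iteration: most negative obj-row entry is -11/7 in column x1, so x1 enters.
Ratio test on column x1 — row 1: (18/7)/(3/7) = 6; row 2: entry -1/7 ≤ 0; row 3: (22/7)/(6/7) = 11/3; row 4: entry -1/7 ≤ 0. Minimum is 11/3 at row 3 (x3 leaves); pivot element 6/7.
Divide row 3 by 6/7; eliminate column x1 from the other rows.
After both pivots, the entry at constraint row 3, column RHS is 11/3.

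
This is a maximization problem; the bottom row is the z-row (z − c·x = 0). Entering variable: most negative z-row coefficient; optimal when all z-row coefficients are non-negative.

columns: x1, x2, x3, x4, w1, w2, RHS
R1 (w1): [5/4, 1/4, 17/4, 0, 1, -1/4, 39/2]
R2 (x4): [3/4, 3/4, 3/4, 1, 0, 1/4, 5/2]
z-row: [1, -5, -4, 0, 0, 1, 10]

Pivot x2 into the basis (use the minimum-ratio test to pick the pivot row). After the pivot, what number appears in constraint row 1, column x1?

Ratio test on column x2 — row 1: (39/2)/(1/4) = 78; row 2: (5/2)/(3/4) = 10/3. Minimum is 10/3 at row 2 (x4 leaves); pivot element 3/4.
Divide row 2 by 3/4; eliminate column x2 from the other rows.
Row 1 update in column x1: 5/4 − (1/4)·1 = 1.

1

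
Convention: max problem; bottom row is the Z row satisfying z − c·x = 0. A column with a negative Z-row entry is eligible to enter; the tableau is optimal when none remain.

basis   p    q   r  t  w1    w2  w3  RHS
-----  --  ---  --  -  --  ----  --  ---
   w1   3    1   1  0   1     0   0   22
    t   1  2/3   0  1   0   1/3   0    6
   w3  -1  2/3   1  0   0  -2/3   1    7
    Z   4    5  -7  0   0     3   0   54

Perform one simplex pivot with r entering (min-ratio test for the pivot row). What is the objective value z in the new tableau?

103

Ratio test on column r — row 1: 22/1 = 22; row 2: entry 0 ≤ 0; row 3: 7/1 = 7. Minimum is 7 at row 3 (w3 leaves); pivot element 1.
Pivot on row 3; the Z-row RHS becomes 54 − (-7)·7 = 103.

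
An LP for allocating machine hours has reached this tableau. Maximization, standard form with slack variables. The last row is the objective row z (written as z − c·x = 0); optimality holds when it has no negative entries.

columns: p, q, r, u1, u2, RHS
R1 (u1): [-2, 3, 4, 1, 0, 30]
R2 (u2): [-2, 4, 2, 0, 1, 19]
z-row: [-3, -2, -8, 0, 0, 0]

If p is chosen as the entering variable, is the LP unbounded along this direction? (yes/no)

Every constraint-row entry in column p is ≤ 0, so increasing p is unbounded.

yes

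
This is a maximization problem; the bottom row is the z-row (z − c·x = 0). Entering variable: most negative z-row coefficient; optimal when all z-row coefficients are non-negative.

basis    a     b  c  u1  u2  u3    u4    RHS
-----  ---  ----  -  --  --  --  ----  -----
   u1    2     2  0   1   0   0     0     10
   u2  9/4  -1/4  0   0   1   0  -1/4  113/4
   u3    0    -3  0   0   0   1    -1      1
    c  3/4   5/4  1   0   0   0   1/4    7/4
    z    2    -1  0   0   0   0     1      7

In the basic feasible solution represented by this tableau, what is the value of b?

b is not in the basis, so in the current basic feasible solution b = 0.

0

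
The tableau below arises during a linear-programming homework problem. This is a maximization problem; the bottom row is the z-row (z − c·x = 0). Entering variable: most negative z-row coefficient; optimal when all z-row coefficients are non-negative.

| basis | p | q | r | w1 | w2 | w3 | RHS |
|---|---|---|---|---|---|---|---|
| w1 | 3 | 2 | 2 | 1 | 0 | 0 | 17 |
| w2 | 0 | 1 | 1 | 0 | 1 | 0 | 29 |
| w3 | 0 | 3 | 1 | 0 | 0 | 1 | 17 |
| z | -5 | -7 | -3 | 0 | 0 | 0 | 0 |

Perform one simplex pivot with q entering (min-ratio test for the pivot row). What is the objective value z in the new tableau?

Ratio test on column q — row 1: 17/2 = 17/2; row 2: 29/1 = 29; row 3: 17/3 = 17/3. Minimum is 17/3 at row 3 (w3 leaves); pivot element 3.
Pivot on row 3; the z-row RHS becomes 0 − (-7)·(17/3) = 119/3.

119/3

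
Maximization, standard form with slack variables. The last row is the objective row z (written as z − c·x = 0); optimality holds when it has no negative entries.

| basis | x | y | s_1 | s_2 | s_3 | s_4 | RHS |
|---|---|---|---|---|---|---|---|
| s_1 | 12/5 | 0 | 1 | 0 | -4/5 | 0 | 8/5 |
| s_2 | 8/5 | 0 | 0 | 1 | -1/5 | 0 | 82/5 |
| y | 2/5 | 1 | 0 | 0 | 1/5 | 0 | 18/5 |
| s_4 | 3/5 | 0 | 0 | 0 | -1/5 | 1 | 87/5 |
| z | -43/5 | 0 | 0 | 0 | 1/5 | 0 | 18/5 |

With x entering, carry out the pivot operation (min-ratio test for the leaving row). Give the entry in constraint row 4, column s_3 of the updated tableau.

Ratio test on column x — row 1: (8/5)/(12/5) = 2/3; row 2: (82/5)/(8/5) = 41/4; row 3: (18/5)/(2/5) = 9; row 4: (87/5)/(3/5) = 29. Minimum is 2/3 at row 1 (s_1 leaves); pivot element 12/5.
Divide row 1 by 12/5; eliminate column x from the other rows.
Row 4 update in column s_3: -1/5 − (3/5)·(-1/3) = 0.

0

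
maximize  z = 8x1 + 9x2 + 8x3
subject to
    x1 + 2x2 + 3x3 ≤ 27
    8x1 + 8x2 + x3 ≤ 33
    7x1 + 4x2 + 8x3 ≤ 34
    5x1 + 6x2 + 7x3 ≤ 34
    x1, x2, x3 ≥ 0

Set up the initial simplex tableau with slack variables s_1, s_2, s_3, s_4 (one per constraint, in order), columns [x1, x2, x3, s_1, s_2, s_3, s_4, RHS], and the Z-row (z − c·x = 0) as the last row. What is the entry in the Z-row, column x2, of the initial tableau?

The Z-row carries the negated objective coefficients: the x2 entry is -9.

-9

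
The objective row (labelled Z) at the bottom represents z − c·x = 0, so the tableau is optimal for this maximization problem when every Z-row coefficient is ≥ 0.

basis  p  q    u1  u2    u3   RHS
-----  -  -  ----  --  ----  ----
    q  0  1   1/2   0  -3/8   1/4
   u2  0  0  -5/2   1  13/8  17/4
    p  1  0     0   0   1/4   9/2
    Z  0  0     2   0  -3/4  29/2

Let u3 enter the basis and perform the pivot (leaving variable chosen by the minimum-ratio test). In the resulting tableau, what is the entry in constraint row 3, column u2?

-2/13

Ratio test on column u3 — row 1: entry -3/8 ≤ 0; row 2: (17/4)/(13/8) = 34/13; row 3: (9/2)/(1/4) = 18. Minimum is 34/13 at row 2 (u2 leaves); pivot element 13/8.
Divide row 2 by 13/8; eliminate column u3 from the other rows.
Row 3 update in column u2: 0 − (1/4)·(8/13) = -2/13.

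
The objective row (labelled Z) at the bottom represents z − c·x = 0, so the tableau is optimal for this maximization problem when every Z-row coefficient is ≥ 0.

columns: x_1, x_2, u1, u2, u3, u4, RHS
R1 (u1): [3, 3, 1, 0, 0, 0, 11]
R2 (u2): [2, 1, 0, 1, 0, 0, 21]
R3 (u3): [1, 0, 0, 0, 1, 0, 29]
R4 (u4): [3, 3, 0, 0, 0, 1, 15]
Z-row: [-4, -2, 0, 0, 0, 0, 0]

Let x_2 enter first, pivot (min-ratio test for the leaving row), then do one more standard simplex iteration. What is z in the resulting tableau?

Ratio test on column x_2 — row 1: 11/3 = 11/3; row 2: 21/1 = 21; row 3: entry 0 ≤ 0; row 4: 15/3 = 5. Minimum is 11/3 at row 1 (u1 leaves); pivot element 3.
Pivot on row 1; the Z-row RHS becomes 0 − (-2)·(11/3) = 22/3.
Next entering variable (most negative Z-row entry -2): x_1.
Ratio test on column x_1 — row 1: (11/3)/1 = 11/3; row 2: (52/3)/1 = 52/3; row 3: 29/1 = 29; row 4: entry 0 ≤ 0. Minimum is 11/3 at row 1 (x_2 leaves); pivot element 1.
After the second pivot the Z-row RHS is 22/3 − (-2)·(11/3) = 44/3.

44/3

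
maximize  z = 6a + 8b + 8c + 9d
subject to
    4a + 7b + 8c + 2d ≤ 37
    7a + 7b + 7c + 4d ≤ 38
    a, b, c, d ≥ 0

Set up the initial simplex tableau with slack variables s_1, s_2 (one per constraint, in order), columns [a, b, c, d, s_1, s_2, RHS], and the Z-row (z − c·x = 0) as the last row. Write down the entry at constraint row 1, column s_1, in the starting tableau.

1

Slack s_1 belongs to constraint 1; its column is the unit vector e_1, so the entry in row 1 is 1.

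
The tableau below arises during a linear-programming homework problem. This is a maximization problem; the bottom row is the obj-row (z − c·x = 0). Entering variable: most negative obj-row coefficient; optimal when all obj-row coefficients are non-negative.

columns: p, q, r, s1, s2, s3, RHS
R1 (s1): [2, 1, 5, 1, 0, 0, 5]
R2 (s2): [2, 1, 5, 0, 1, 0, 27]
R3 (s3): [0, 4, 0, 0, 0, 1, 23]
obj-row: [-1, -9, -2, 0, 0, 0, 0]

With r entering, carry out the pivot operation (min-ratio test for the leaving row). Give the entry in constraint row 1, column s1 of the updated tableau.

1/5

Ratio test on column r — row 1: 5/5 = 1; row 2: 27/5 = 27/5; row 3: entry 0 ≤ 0. Minimum is 1 at row 1 (s1 leaves); pivot element 5.
Divide row 1 by 5; eliminate column r from the other rows.
In the new row 1, the s1 entry is the old entry divided by the pivot: 1/5 = 1/5.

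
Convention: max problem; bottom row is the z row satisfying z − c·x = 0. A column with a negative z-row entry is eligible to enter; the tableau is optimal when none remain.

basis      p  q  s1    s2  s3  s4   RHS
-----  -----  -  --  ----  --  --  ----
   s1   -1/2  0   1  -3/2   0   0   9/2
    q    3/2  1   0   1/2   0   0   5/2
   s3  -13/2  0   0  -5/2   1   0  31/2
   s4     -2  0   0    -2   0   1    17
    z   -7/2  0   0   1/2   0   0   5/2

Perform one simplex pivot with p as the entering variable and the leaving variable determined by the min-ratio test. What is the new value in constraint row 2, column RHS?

5/3

Ratio test on column p — row 1: entry -1/2 ≤ 0; row 2: (5/2)/(3/2) = 5/3; row 3: entry -13/2 ≤ 0; row 4: entry -2 ≤ 0. Minimum is 5/3 at row 2 (q leaves); pivot element 3/2.
Divide row 2 by 3/2; eliminate column p from the other rows.
In the new row 2, the RHS entry is the old entry divided by the pivot: (5/2)/(3/2) = 5/3.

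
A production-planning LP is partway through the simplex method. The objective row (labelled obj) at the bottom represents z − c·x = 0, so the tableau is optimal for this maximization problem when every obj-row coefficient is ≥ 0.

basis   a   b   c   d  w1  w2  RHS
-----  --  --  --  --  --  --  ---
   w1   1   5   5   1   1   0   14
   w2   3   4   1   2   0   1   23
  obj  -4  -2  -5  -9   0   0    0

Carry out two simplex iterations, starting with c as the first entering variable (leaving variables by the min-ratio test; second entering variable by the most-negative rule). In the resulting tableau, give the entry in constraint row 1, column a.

-1/9

Ratio test on column c — row 1: 14/5 = 14/5; row 2: 23/1 = 23. Minimum is 14/5 at row 1 (w1 leaves); pivot element 5.
Divide row 1 by 5; eliminate column c from the other rows.
Second iteration: most negative obj-row entry is -8 in column d, so d enters.
Ratio test on column d — row 1: (14/5)/(1/5) = 14; row 2: (101/5)/(9/5) = 101/9. Minimum is 101/9 at row 2 (w2 leaves); pivot element 9/5.
Divide row 2 by 9/5; eliminate column d from the other rows.
After both pivots, the entry at constraint row 1, column a is -1/9.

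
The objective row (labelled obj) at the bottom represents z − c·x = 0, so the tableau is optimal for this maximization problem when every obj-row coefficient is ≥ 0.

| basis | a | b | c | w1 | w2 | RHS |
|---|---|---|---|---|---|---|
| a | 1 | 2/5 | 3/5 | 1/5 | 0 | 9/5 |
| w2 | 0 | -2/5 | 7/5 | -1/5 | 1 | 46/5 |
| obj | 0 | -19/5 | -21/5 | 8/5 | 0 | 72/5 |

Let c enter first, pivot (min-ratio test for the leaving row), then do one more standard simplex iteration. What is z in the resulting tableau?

63/2

Ratio test on column c — row 1: (9/5)/(3/5) = 3; row 2: (46/5)/(7/5) = 46/7. Minimum is 3 at row 1 (a leaves); pivot element 3/5.
Pivot on row 1; the obj-row RHS becomes 72/5 − (-21/5)·3 = 27.
Next entering variable (most negative obj-row entry -1): b.
Ratio test on column b — row 1: 3/(2/3) = 9/2; row 2: entry -4/3 ≤ 0. Minimum is 9/2 at row 1 (c leaves); pivot element 2/3.
After the second pivot the obj-row RHS is 27 − (-1)·(9/2) = 63/2.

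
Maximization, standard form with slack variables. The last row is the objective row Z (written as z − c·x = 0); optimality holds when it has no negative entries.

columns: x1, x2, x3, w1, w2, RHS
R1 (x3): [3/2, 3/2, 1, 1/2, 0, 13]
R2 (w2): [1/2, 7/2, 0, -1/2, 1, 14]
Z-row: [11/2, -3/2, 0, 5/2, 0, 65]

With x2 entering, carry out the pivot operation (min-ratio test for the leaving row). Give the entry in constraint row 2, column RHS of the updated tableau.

Ratio test on column x2 — row 1: 13/(3/2) = 26/3; row 2: 14/(7/2) = 4. Minimum is 4 at row 2 (w2 leaves); pivot element 7/2.
Divide row 2 by 7/2; eliminate column x2 from the other rows.
In the new row 2, the RHS entry is the old entry divided by the pivot: 14/(7/2) = 4.

4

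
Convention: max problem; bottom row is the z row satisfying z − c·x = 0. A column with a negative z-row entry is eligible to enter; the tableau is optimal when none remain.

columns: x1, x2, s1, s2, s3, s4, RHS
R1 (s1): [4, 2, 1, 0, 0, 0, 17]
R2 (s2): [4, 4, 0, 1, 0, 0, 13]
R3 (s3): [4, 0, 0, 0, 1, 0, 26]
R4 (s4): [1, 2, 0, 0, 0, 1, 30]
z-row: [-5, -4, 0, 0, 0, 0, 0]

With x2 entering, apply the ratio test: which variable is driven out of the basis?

Column x2 entries and ratios — s1: 17/2 = 17/2; s2: 13/4 = 13/4; s3: 0 ≤ 0, skip; s4: 30/2 = 15.
Smallest ratio is 13/4 in the row of s2, so s2 leaves.

s2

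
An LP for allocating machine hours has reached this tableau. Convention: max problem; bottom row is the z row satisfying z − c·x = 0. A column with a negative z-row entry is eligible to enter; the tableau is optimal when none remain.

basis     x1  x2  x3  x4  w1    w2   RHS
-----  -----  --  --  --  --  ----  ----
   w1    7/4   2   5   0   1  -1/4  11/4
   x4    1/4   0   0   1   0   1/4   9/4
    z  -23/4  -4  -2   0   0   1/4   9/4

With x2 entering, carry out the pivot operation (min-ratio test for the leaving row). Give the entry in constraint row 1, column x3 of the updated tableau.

Ratio test on column x2 — row 1: (11/4)/2 = 11/8; row 2: entry 0 ≤ 0. Minimum is 11/8 at row 1 (w1 leaves); pivot element 2.
Divide row 1 by 2; eliminate column x2 from the other rows.
In the new row 1, the x3 entry is the old entry divided by the pivot: 5/2 = 5/2.

5/2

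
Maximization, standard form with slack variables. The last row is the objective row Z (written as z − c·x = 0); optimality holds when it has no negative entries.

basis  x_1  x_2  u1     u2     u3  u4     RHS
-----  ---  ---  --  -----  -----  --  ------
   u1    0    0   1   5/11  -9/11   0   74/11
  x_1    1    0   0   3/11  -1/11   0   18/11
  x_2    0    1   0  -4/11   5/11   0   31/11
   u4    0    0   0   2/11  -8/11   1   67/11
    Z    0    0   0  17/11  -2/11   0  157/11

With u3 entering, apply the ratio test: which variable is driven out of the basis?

Column u3 entries and ratios — u1: -9/11 ≤ 0, skip; x_1: -1/11 ≤ 0, skip; x_2: (31/11)/(5/11) = 31/5; u4: -8/11 ≤ 0, skip.
Smallest ratio is 31/5 in the row of x_2, so x_2 leaves.

x_2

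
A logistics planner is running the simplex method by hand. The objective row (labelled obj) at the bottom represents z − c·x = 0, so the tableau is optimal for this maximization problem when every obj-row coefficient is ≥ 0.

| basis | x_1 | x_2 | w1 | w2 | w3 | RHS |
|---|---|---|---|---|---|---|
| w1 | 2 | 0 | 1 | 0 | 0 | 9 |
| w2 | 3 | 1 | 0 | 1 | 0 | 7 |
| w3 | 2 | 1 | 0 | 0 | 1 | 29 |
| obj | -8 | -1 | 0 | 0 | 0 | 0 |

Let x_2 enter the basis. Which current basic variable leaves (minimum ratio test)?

w2

Column x_2 entries and ratios — w1: 0 ≤ 0, skip; w2: 7/1 = 7; w3: 29/1 = 29.
Smallest ratio is 7 in the row of w2, so w2 leaves.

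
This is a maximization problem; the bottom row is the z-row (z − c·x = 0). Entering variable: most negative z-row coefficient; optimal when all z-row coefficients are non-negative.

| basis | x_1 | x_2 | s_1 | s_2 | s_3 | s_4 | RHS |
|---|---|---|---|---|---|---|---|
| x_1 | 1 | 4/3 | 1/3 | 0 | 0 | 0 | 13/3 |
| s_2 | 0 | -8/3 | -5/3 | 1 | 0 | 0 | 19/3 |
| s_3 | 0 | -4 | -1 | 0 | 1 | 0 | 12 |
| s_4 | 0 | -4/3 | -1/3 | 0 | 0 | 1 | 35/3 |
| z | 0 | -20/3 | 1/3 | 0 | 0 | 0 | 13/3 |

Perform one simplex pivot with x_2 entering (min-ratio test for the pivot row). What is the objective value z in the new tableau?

Ratio test on column x_2 — row 1: (13/3)/(4/3) = 13/4; row 2: entry -8/3 ≤ 0; row 3: entry -4 ≤ 0; row 4: entry -4/3 ≤ 0. Minimum is 13/4 at row 1 (x_1 leaves); pivot element 4/3.
Pivot on row 1; the z-row RHS becomes 13/3 − (-20/3)·(13/4) = 26.

26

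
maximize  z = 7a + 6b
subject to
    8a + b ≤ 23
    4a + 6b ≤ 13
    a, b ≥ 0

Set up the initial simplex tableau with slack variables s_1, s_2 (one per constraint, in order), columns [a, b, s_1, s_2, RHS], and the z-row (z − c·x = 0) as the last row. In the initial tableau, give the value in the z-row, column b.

The z-row carries the negated objective coefficients: the b entry is -6.

-6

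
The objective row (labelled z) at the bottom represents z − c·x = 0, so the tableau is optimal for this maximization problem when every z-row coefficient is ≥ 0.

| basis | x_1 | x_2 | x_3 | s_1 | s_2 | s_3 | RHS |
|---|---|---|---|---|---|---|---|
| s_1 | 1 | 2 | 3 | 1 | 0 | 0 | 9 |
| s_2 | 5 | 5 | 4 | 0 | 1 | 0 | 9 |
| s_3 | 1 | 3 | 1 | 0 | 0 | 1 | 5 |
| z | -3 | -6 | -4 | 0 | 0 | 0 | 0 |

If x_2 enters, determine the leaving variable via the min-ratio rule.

s_3

Column x_2 entries and ratios — s_1: 9/2 = 9/2; s_2: 9/5 = 9/5; s_3: 5/3 = 5/3.
Smallest ratio is 5/3 in the row of s_3, so s_3 leaves.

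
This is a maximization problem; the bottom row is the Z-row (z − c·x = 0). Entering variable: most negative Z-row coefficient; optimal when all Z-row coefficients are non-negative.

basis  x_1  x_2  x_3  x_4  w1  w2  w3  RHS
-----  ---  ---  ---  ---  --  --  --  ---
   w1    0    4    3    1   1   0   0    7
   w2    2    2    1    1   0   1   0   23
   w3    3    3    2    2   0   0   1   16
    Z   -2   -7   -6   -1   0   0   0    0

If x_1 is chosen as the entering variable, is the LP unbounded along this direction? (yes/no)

Column x_1 has positive entries in row(s) 2, 3, so the ratio test bounds it — not unbounded.

no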